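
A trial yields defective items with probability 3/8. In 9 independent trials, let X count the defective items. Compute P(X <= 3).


P(X<=3) = P(X=0) + P(X=1) + P(X=2) + P(X=3)
= 1953125/134217728 + 10546875/134217728 + 6328125/33554432 + 8859375/33554432
= 4578125/8388608

4578125/8388608


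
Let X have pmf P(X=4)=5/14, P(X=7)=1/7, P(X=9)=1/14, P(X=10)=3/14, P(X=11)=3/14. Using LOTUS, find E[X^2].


E[X^2] = sum(g(x)*P(x))
= 16*5/14 + 49*1/7 + 81*1/14 + 100*3/14 + 121*3/14
= 461/7

461/7


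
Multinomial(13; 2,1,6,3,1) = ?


13! = 6227020800
Denominator: 2!=2 * 1!=1 * 6!=720 * 3!=6 * 1!=1
Coefficient = 6227020800 / 8640 = 720720

720720


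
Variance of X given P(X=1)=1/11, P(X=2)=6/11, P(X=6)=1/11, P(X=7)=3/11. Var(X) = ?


E[X] = 40/11, E[X^2] = 208/11
Var(X) = E[X^2] - (E[X])^2 = 208/11 - (40/11)^2 = 688/121

688/121


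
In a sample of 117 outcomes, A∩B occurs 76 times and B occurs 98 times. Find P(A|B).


P(A|B) = P(A∩B)/P(B) = (76/117)/(98/117) = 76/98 = 38/49

38/49


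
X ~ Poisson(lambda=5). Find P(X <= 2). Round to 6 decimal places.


P(X<=2) = e^(-5)*5^0/0! + e^(-5)*5^1/1! + e^(-5)*5^2/2!
≈ 0.0067379470 + 0.0336897350 + 0.0842243375
= 0.1246520195
≈ 0.124652

0.124652


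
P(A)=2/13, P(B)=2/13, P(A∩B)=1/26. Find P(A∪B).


P(A∪B) = P(A) + P(B) - P(A∩B)
= 2/13 + 2/13 - 1/26 = 7/26

7/26


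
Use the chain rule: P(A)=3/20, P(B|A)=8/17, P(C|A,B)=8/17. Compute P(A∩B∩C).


P(A∩B∩C) = P(A) * P(B|A) * P(C|A∩B)
= 3/20 * 8/17 * 8/17
= 6/85 * 8/17 = 48/1445

48/1445


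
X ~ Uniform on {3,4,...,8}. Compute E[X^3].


E[X^3] = (1/6) * sum(x^3 for x=3..8)
= 1287/6 = 429/2

429/2


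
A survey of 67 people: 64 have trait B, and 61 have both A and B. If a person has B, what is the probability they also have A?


P(A|B) = P(A∩B)/P(B) = (61/67)/(64/67) = 61/64

61/64


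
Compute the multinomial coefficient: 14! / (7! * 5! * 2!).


14! = 87178291200
Denominator: 7!=5040 * 5!=120 * 2!=2
Coefficient = 87178291200 / 1209600 = 72072

72072


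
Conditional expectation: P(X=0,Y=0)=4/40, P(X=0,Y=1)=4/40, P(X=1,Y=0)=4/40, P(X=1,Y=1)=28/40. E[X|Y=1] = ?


P(Y=1) = 32/40
E[X|Y=1] = (0*4 + 1*28)/32 = 28/32 = 7/8

7/8


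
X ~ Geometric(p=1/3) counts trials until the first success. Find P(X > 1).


P(X > 1) = P(first 1 trials all fail) = (1-p)^1 = (2/3)^1 = 2/3

2/3


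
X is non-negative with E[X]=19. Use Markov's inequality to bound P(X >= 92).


Markov: P(X >= a) <= E[X]/a
P(X >= 92) <= 19/92

19/92


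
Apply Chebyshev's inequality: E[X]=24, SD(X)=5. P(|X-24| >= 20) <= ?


k = 20/5 = 4
Chebyshev: P(|X-mu| >= k*sigma) <= 1/k^2 = 1/4^2 = 1/16

1/16


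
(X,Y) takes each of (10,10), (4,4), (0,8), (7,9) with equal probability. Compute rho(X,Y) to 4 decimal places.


Cov(X,Y) = 4.0625, Var(X) = 13.6875, Var(Y) = 5.1875
rho = Cov/(sqrt(VarX)*sqrt(VarY)) = 0.4821

0.4821


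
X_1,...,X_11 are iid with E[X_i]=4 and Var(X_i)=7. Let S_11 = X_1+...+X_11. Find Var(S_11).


By independence, Var(S_n) = n*Var(X_1) = 11*7 = 77

77


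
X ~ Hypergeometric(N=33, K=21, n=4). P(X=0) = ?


P(X=0) = C(21,0)*C(12,4) / C(33,4)
= 1*495 / 40920
= 495/40920 = 3/248

3/248


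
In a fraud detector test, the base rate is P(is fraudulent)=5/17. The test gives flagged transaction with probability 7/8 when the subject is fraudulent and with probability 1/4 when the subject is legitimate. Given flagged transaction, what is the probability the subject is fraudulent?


P(A) = P(A|B)P(B) + P(A|B')P(B') = 7/8*5/17 + 1/4*12/17 = 59/136
P(B|A) = P(A|B)P(B)/P(A) = (35/136)/(59/136) = 35/59

35/59


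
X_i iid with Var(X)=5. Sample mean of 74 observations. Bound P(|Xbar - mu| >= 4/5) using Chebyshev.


Var(Xbar) = Var(X)/n = 5/74
Chebyshev: P(|Xbar-mu| >= 4/5) <= Var(Xbar)/(4/5)^2 = (5/74)/(16/25) = 125/1184

125/1184


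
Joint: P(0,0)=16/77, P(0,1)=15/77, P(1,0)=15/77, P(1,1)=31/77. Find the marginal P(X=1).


P(X=1) = P(1,0)+P(1,1) = 15/77 + 31/77 = 46/77

46/77


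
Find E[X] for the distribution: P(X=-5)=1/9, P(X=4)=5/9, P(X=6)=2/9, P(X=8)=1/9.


E[X] = sum(x * P(x))
= -5*1/9 + 4*5/9 + 6*2/9 + 8*1/9
= 35/9

35/9


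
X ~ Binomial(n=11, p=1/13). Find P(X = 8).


P(X=8) = C(11,8) * p^8 * (1-p)^3
= 165 * 1/815730721 * 1728/2197
= 285120/1792160394037

285120/1792160394037


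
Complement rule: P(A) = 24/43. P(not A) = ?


P(A') = 1 - P(A) = 1 - 24/43 = 19/43

19/43


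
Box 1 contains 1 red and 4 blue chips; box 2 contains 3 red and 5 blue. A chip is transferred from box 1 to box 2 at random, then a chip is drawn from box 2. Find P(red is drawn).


P(transfer red) = 1/5; P(transfer blue) = 4/5
If red transferred: Urn II has 4 red of 9, so P(red|red moved) = 4/9
If blue transferred: Urn II has 3 red of 9, so P(red|blue moved) = 1/3
By total probability: P(red) = 1/5*4/9 + 4/5*1/3 = 16/45

16/45


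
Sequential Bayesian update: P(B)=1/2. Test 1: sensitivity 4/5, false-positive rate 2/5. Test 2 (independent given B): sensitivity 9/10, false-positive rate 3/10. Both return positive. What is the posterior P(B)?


After test 1: P(+) = 4/5*1/2 + 2/5*1/2 = 3/5
P(B|+) = (2/5)/(3/5) = 2/3
After test 2 (use post1 as new prior): P(+) = 9/10*2/3 + 3/10*1/3 = 7/10
P(B|+,+) = (3/5)/(7/10) = 6/7

6/7


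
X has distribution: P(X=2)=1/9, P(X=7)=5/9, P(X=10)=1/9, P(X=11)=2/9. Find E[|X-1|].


E[|X-1|] = sum(g(x)*P(x))
= 1*1/9 + 6*5/9 + 9*1/9 + 10*2/9
= 20/3

20/3


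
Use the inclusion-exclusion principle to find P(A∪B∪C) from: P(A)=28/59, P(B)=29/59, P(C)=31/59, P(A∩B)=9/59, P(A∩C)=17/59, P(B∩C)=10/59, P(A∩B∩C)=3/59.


P(A∪B∪C) = P(A)+P(B)+P(C) - P(AB)-P(AC)-P(BC) + P(ABC)
= 28/59+29/59+31/59 - 9/59-17/59-10/59 + 3/59
= 55/59

55/59


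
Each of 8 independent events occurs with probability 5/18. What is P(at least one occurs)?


P(at least one) = 1 - P(none)
P(none) = (1 - 5/18)^8 = (13/18)^8 = 815730721/11019960576
P(at least one) = 1 - 815730721/11019960576 = 10204229855/11019960576

10204229855/11019960576


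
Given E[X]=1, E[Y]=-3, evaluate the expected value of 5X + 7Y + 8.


E[5X + 7Y + 8] = 5*E[X] + 7*E[Y] + 8
= (5)*(1) + (7)*(-3) + (8)
= 5 - 21 + 8 = -8

-8


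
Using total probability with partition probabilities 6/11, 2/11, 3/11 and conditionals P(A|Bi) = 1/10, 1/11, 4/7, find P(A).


P(A) = P(A|B1)P(B1) + P(A|B2)P(B2) + P(A|B3)P(B3)
= 1/10*6/11 + 1/11*2/11 + 4/7*3/11
= 3/55 + 2/121 + 12/77 = 961/4235

961/4235


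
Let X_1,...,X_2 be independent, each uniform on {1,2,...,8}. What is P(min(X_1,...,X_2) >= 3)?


P(min >= 3) = P(all X_i >= 3) = (P(X_1 >= 3))^2
= (6/8)^2 = (3/4)^2 = 9/16

9/16


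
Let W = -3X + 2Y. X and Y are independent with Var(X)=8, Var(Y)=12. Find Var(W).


Independence => Cov(X,Y)=0
Var(-3X + 2Y) = (-3)^2*Var(X) + 2^2*Var(Y)
= 9*8 + 4*12 = 120

120


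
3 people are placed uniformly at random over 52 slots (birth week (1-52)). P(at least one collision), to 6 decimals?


P(all different) = prod((52-i)/52 for i=0..2) = 0.943047
P(at least one match) = 1 - 0.943047 = 0.056953

0.056953


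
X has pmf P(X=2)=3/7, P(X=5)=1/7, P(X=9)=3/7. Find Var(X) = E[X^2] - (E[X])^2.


E[X] = 38/7, E[X^2] = 40
Var(X) = E[X^2] - (E[X])^2 = 40 - (38/7)^2 = 516/49

516/49


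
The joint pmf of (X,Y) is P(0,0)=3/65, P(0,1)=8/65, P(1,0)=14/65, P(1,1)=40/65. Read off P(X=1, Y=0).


Read from table: P(X=1, Y=0) = 14/65

14/65


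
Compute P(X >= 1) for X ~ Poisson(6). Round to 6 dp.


P(X>=1) = 1 - P(X<=0) = 1 - (e^(-6)*6^0/0!)
≈ 1 - 0.0024787522 = 0.9975212478
≈ 0.997521

0.997521


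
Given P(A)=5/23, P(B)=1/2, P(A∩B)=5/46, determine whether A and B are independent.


P(A)*P(B) = 5/23*1/2 = 5/46
P(A∩B) = 5/46, which equals P(A)P(B), so independent

Yes, A and B are independent


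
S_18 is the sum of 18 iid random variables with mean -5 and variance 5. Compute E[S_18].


E[S_n] = n*E[X_1] = 18*-5 = -90

-90


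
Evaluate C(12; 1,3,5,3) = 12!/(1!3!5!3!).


12! = 479001600
Denominator: 1!=1 * 3!=6 * 5!=120 * 3!=6
Coefficient = 479001600 / 4320 = 110880

110880


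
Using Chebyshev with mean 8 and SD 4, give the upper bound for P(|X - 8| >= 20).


k = 20/4 = 5
Chebyshev: P(|X-mu| >= k*sigma) <= 1/k^2 = 1/5^2 = 1/25

1/25


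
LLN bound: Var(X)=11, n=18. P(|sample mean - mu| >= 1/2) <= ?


Var(Xbar) = Var(X)/n = 11/18
Chebyshev: P(|Xbar-mu| >= 1/2) <= Var(Xbar)/(1/2)^2 = (11/18)/(1/4) = 22/9
Bound exceeds 1, so trivial bound: 1

1


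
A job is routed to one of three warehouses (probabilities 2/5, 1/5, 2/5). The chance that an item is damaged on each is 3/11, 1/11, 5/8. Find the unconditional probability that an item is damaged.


P(A) = P(A|B1)P(B1) + P(A|B2)P(B2) + P(A|B3)P(B3)
= 3/11*2/5 + 1/11*1/5 + 5/8*2/5
= 6/55 + 1/55 + 1/4 = 83/220

83/220


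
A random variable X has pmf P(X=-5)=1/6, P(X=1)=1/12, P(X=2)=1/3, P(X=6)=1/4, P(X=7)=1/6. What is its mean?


E[X] = sum(x * P(x))
= -5*1/6 + 1*1/12 + 2*1/3 + 6*1/4 + 7*1/6
= 31/12

31/12


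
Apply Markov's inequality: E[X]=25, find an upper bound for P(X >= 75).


Markov: P(X >= a) <= E[X]/a
P(X >= 75) <= 25/75 = 1/3

1/3


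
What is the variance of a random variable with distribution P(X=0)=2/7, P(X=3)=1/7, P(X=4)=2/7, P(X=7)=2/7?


E[X] = 25/7, E[X^2] = 139/7
Var(X) = E[X^2] - (E[X])^2 = 139/7 - (25/7)^2 = 348/49

348/49


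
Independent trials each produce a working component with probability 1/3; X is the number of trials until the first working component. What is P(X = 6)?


P(X=6) = (1-p)^5 * p = (2/3)^5 * 1/3
= 32/243 * 1/3 = 32/729

32/729


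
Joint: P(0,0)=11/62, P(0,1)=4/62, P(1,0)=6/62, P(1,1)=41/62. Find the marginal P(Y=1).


P(Y=1) = P(0,1)+P(1,1) = 4/62 + 41/62 = 45/62

45/62


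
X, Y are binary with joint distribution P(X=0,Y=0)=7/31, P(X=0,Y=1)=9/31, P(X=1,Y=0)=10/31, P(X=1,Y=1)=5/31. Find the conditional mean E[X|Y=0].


P(Y=0) = 17/31
E[X|Y=0] = (0*7 + 1*10)/17 = 10/17

10/17


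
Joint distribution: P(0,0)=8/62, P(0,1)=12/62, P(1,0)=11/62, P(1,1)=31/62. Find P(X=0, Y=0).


Read from table: P(X=0, Y=0) = 8/62 = 4/31

4/31


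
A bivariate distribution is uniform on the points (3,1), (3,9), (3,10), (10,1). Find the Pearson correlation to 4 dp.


Cov(X,Y) = -7.4375, Var(X) = 9.1875, Var(Y) = 18.1875
rho = Cov/(sqrt(VarX)*sqrt(VarY)) = -0.5754

-0.5754


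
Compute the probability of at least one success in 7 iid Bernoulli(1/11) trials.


P(at least one) = 1 - P(none)
P(none) = (1 - 1/11)^7 = (10/11)^7 = 10000000/19487171
P(at least one) = 1 - 10000000/19487171 = 9487171/19487171

9487171/19487171


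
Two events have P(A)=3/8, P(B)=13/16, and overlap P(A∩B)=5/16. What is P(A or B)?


P(A∪B) = P(A) + P(B) - P(A∩B)
= 3/8 + 13/16 - 5/16 = 7/8

7/8


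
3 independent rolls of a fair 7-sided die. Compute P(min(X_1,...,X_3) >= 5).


P(min >= 5) = P(all X_i >= 5) = (P(X_1 >= 5))^3
= (3/7)^3 = 27/343

27/343


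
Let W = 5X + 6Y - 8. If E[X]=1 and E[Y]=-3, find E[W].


E[5X + 6Y - 8] = 5*E[X] + 6*E[Y] - 8
= (5)*(1) + (6)*(-3) + (-8)
= 5 - 18 - 8 = -21

-21


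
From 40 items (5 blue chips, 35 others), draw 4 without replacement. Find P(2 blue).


P(X=2) = C(5,2)*C(35,2) / C(40,4)
= 10*595 / 91390
= 5950/91390 = 595/9139

595/9139


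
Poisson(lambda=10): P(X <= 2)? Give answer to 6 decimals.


P(X<=2) = e^(-10)*10^0/0! + e^(-10)*10^1/1! + e^(-10)*10^2/2!
≈ 0.0000453999 + 0.0004539993 + 0.0022699965
= 0.0027693957
≈ 0.002769

0.002769


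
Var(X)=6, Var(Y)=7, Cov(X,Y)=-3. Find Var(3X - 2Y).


Var(3X - 2Y) = 3^2*Var(X) + (-2)^2*Var(Y) + 2*3*(-2)*Cov(X,Y)
= 9*6 + 4*7 - 12*(-3)
= 54 + 28 + 36 = 118

118


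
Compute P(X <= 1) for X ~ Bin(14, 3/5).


P(X<=1) = P(X=0) + P(X=1)
= 16384/6103515625 + 344064/6103515625
= 360448/6103515625

360448/6103515625


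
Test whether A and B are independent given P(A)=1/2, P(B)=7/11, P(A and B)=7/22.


P(A)*P(B) = 1/2*7/11 = 7/22
P(A∩B) = 7/22, which equals P(A)P(B), so independent

Yes, A and B are independent


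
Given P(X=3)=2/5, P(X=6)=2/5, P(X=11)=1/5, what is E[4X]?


E[4X] = sum(g(x)*P(x))
= 12*2/5 + 24*2/5 + 44*1/5
= 116/5

116/5


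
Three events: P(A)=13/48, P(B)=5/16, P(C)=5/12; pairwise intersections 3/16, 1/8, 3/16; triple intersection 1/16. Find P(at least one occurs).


P(A∪B∪C) = P(A)+P(B)+P(C) - P(AB)-P(AC)-P(BC) + P(ABC)
= 13/48+5/16+5/12 - 3/16-1/8-3/16 + 1/16
= 9/16

9/16


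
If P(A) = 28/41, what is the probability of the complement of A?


P(A') = 1 - P(A) = 1 - 28/41 = 13/41

13/41


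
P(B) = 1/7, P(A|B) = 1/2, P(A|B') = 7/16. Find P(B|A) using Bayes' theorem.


P(A) = P(A|B)P(B) + P(A|B')P(B') = 1/2*1/7 + 7/16*6/7 = 25/56
P(B|A) = P(A|B)P(B)/P(A) = (1/14)/(25/56) = 4/25

4/25


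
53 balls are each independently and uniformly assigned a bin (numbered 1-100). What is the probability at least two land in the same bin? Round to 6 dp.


P(all different) = prod((100-i)/100 for i=0..52) = 0.000000
P(at least one match) = 1 - 0.000000 = 1.000000

1.000000


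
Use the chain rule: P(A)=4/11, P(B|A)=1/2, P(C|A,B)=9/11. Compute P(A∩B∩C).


P(A∩B∩C) = P(A) * P(B|A) * P(C|A∩B)
= 4/11 * 1/2 * 9/11
= 2/11 * 9/11 = 18/121

18/121


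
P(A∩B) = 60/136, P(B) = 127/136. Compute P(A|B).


P(A|B) = P(A∩B)/P(B) = (60/136)/(127/136) = 60/127

60/127


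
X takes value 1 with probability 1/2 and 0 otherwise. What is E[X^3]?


For Bernoulli: X in {0,1}
E[X^3] = 0^3*(1-1/2) + 1^3*1/2 = 1/2

1/2


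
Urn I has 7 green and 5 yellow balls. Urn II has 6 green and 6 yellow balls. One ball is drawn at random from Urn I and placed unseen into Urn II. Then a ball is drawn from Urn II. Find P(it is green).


P(transfer green) = 7/12; P(transfer yellow) = 5/12
If green transferred: Urn II has 7 green of 13, so P(green|green moved) = 7/13
If yellow transferred: Urn II has 6 green of 13, so P(green|yellow moved) = 6/13
By total probability: P(green) = 7/12*7/13 + 5/12*6/13 = 79/156

79/156


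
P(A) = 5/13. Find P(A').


P(A') = 1 - P(A) = 1 - 5/13 = 8/13

8/13


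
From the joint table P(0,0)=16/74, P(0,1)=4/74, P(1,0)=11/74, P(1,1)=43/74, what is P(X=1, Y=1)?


Read from table: P(X=1, Y=1) = 43/74

43/74


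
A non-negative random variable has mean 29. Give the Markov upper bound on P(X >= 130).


Markov: P(X >= a) <= E[X]/a
P(X >= 130) <= 29/130

29/130


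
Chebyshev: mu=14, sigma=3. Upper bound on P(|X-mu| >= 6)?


k = 6/3 = 2
Chebyshev: P(|X-mu| >= k*sigma) <= 1/k^2 = 1/2^2 = 1/4

1/4


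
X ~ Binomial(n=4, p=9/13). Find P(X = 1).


P(X=1) = C(4,1) * p^1 * (1-p)^3
= 4 * 9/13 * 64/2197
= 2304/28561

2304/28561


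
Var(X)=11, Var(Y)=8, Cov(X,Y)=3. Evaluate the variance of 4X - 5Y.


Var(4X - 5Y) = 4^2*Var(X) + (-5)^2*Var(Y) + 2*4*(-5)*Cov(X,Y)
= 16*11 + 25*8 - 40*3
= 176 + 200 - 120 = 256

256


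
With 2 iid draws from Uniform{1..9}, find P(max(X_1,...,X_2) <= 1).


P(max <= 1) = P(all X_i <= 1) = (P(X_1 <= 1))^2
= (1/9)^2 = 1/81

1/81


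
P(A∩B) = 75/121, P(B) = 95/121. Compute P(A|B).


P(A|B) = P(A∩B)/P(B) = (75/121)/(95/121) = 75/95 = 15/19

15/19


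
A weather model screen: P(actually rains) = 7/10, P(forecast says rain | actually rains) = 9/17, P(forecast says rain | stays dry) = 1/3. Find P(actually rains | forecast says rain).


P(A) = P(A|B)P(B) + P(A|B')P(B') = 9/17*7/10 + 1/3*3/10 = 8/17
P(B|A) = P(A|B)P(B)/P(A) = (63/170)/(8/17) = 63/80

63/80


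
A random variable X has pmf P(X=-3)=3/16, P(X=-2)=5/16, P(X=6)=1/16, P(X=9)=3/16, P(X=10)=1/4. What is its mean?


E[X] = sum(x * P(x))
= -3*3/16 - 2*5/16 + 6*1/16 + 9*3/16 + 10*1/4
= 27/8

27/8


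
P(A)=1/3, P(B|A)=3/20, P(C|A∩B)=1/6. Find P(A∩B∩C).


P(A∩B∩C) = P(A) * P(B|A) * P(C|A∩B)
= 1/3 * 3/20 * 1/6
= 1/20 * 1/6 = 1/120

1/120


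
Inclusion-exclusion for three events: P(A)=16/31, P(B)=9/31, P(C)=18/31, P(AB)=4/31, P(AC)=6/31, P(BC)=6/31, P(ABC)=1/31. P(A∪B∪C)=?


P(A∪B∪C) = P(A)+P(B)+P(C) - P(AB)-P(AC)-P(BC) + P(ABC)
= 16/31+9/31+18/31 - 4/31-6/31-6/31 + 1/31
= 28/31

28/31


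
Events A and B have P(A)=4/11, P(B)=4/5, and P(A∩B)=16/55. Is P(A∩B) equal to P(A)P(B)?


P(A)*P(B) = 4/11*4/5 = 16/55
P(A∩B) = 16/55, which equals P(A)P(B), so independent

Yes, A and B are independent


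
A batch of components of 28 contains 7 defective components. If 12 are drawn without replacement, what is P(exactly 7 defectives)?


P(X=7) = C(7,7)*C(21,5) / C(28,12)
= 1*20349 / 30421755
= 20349/30421755 = 1/1495

1/1495


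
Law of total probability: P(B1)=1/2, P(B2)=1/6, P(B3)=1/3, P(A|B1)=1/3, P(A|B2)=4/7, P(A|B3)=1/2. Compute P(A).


P(A) = P(A|B1)P(B1) + P(A|B2)P(B2) + P(A|B3)P(B3)
= 1/3*1/2 + 4/7*1/6 + 1/2*1/3
= 1/6 + 2/21 + 1/6 = 3/7

3/7


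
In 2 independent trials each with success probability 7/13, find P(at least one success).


P(at least one) = 1 - P(none)
P(none) = (1 - 7/13)^2 = (6/13)^2 = 36/169
P(at least one) = 1 - 36/169 = 133/169

133/169


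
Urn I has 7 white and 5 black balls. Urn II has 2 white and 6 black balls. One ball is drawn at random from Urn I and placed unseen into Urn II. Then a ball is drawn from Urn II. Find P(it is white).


P(transfer white) = 7/12; P(transfer black) = 5/12
If white transferred: Urn II has 3 white of 9, so P(white|white moved) = 1/3
If black transferred: Urn II has 2 white of 9, so P(white|black moved) = 2/9
By total probability: P(white) = 7/12*1/3 + 5/12*2/9 = 31/108

31/108


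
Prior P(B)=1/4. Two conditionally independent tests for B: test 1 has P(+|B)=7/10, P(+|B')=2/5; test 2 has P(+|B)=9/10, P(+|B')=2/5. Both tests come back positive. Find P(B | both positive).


After test 1: P(+) = 7/10*1/4 + 2/5*3/4 = 19/40
P(B|+) = (7/40)/(19/40) = 7/19
After test 2 (use post1 as new prior): P(+) = 9/10*7/19 + 2/5*12/19 = 111/190
P(B|+,+) = (63/190)/(111/190) = 21/37

21/37


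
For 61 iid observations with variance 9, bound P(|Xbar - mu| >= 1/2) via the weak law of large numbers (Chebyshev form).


Var(Xbar) = Var(X)/n = 9/61
Chebyshev: P(|Xbar-mu| >= 1/2) <= Var(Xbar)/(1/2)^2 = (9/61)/(1/4) = 36/61

36/61


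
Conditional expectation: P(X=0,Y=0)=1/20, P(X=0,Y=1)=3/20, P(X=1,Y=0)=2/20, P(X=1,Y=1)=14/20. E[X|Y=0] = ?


P(Y=0) = 3/20
E[X|Y=0] = (0*1 + 1*2)/3 = 2/3

2/3


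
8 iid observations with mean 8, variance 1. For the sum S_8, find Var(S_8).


By independence, Var(S_n) = n*Var(X_1) = 8*1 = 8

8


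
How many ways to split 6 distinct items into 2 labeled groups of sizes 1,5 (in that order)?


6! = 720
Denominator: 1!=1 * 5!=120
Coefficient = 720 / 120 = 6

6


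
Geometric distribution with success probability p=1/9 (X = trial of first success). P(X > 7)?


P(X > 7) = P(first 7 trials all fail) = (1-p)^7 = (8/9)^7 = 2097152/4782969

2097152/4782969


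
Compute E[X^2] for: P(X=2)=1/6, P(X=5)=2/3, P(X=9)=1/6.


E[X^2] = sum(x^2 * P(x))
= 4*1/6 + 25*2/3 + 81*1/6
= 185/6

185/6


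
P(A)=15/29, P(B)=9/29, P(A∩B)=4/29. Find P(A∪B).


P(A∪B) = P(A) + P(B) - P(A∩B)
= 15/29 + 9/29 - 4/29 = 20/29

20/29


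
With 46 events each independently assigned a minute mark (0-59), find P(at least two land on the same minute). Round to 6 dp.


P(all different) = prod((60-i)/60 for i=0..45) = 0.000000
P(at least one match) = 1 - 0.000000 = 1.000000

1.000000


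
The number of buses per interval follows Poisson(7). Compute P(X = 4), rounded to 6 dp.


P(X=4) = e^(-7) * 7^4 / 4!
≈ 0.0009118819656 * 2401 / 24
≈ 0.091226

0.091226


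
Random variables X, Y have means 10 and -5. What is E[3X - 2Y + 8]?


E[3X - 2Y + 8] = 3*E[X] - 2*E[Y] + 8
= (3)*(10) + (-2)*(-5) + (8)
= 30 + 10 + 8 = 48

48


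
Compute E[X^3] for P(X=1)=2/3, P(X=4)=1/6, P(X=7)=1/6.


E[X^3] = sum(g(x)*P(x))
= 1*2/3 + 64*1/6 + 343*1/6
= 137/2

137/2


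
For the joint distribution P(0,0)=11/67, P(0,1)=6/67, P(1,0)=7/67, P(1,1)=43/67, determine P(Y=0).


P(Y=0) = P(0,0)+P(1,0) = 11/67 + 7/67 = 18/67

18/67


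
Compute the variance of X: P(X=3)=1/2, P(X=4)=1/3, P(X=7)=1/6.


E[X] = 4, E[X^2] = 18
Var(X) = E[X^2] - (E[X])^2 = 18 - (4)^2 = 2

2


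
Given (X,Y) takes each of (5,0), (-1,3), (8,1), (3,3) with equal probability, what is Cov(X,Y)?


E[X]=15/4, E[Y]=7/4, E[XY]=7/2
Cov(X,Y) = E[XY] - E[X]E[Y] = 7/2 - 15/4*7/4 = -49/16

-49/16


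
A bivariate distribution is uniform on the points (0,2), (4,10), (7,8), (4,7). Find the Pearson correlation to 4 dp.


Cov(X,Y) = 5.6875, Var(X) = 6.1875, Var(Y) = 8.6875
rho = Cov/(sqrt(VarX)*sqrt(VarY)) = 0.7757

0.7757


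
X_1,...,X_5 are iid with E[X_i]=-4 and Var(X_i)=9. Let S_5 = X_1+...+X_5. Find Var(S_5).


By independence, Var(S_n) = n*Var(X_1) = 5*9 = 45

45


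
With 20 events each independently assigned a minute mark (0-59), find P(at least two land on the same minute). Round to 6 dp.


P(all different) = prod((60-i)/60 for i=0..19) = 0.027894
P(at least one match) = 1 - 0.027894 = 0.972106

0.972106


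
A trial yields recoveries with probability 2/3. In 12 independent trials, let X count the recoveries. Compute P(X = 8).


P(X=8) = C(12,8) * p^8 * (1-p)^4
= 495 * 256/6561 * 1/81
= 14080/59049

14080/59049


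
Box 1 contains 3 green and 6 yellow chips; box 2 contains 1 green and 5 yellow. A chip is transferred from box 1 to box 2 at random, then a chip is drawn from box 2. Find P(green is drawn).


P(transfer green) = 3/9 = 1/3; P(transfer yellow) = 2/3
If green transferred: Urn II has 2 green of 7, so P(green|green moved) = 2/7
If yellow transferred: Urn II has 1 green of 7, so P(green|yellow moved) = 1/7
By total probability: P(green) = 1/3*2/7 + 2/3*1/7 = 4/21

4/21


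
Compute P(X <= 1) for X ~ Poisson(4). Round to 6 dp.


P(X<=1) = e^(-4)*4^0/0! + e^(-4)*4^1/1!
≈ 0.0183156389 + 0.0732625556
= 0.0915781945
≈ 0.091578

0.091578


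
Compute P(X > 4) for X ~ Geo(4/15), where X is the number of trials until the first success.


P(X > 4) = P(first 4 trials all fail) = (1-p)^4 = (11/15)^4 = 14641/50625

14641/50625


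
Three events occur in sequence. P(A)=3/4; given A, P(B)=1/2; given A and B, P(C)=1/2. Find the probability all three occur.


P(A∩B∩C) = P(A) * P(B|A) * P(C|A∩B)
= 3/4 * 1/2 * 1/2
= 3/8 * 1/2 = 3/16

3/16


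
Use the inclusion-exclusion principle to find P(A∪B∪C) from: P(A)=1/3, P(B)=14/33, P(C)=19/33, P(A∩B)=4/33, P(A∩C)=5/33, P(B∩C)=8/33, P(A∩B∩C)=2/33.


P(A∪B∪C) = P(A)+P(B)+P(C) - P(AB)-P(AC)-P(BC) + P(ABC)
= 1/3+14/33+19/33 - 4/33-5/33-8/33 + 2/33
= 29/33

29/33


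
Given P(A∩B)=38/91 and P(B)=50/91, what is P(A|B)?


P(A|B) = P(A∩B)/P(B) = (76/182)/(100/182) = 76/100 = 19/25

19/25


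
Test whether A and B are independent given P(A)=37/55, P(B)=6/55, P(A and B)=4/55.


P(A)*P(B) = 37/55*6/55 = 222/3025
P(A∩B) = 4/55 != 222/3025, so not independent

No, A and B are not independent


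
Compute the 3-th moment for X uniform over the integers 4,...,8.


E[X^3] = (1/5) * sum(x^3 for x=4..8)
= 1260/5 = 252

252


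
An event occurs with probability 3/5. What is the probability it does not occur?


P(A') = 1 - P(A) = 1 - 3/5 = 2/5

2/5


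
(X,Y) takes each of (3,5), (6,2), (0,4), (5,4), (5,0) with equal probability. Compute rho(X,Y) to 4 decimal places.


Cov(X,Y) = -2.0000, Var(X) = 4.5600, Var(Y) = 3.2000
rho = Cov/(sqrt(VarX)*sqrt(VarY)) = -0.5236

-0.5236


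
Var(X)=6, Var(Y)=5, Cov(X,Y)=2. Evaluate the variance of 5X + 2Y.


Var(5X + 2Y) = 5^2*Var(X) + 2^2*Var(Y) + 2*5*2*Cov(X,Y)
= 25*6 + 4*5 + 20*2
= 150 + 20 + 40 = 210

210


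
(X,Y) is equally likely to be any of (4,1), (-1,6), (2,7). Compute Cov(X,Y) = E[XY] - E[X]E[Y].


E[X]=5/3, E[Y]=14/3, E[XY]=4
Cov(X,Y) = E[XY] - E[X]E[Y] = 4 - 5/3*14/3 = -34/9

-34/9


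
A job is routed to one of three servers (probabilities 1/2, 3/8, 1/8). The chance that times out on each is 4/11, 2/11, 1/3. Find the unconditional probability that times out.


P(A) = P(A|B1)P(B1) + P(A|B2)P(B2) + P(A|B3)P(B3)
= 4/11*1/2 + 2/11*3/8 + 1/3*1/8
= 2/11 + 3/44 + 1/24 = 7/24

7/24


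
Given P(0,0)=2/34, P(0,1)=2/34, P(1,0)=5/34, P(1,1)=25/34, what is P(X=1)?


P(X=1) = P(1,0)+P(1,1) = 5/34 + 25/34 = 30/34 = 15/17

15/17


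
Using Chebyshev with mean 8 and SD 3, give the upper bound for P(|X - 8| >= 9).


k = 9/3 = 3
Chebyshev: P(|X-mu| >= k*sigma) <= 1/k^2 = 1/3^2 = 1/9

1/9


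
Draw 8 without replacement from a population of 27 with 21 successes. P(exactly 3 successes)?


P(X=3) = C(21,3)*C(6,5) / C(27,8)
= 1330*6 / 2220075
= 7980/2220075 = 532/148005

532/148005


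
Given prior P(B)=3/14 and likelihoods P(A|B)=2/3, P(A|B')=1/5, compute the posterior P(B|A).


P(A) = P(A|B)P(B) + P(A|B')P(B') = 2/3*3/14 + 1/5*11/14 = 3/10
P(B|A) = P(A|B)P(B)/P(A) = (1/7)/(3/10) = 10/21

10/21


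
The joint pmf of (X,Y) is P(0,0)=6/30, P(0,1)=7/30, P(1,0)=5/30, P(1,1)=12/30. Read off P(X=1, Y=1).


Read from table: P(X=1, Y=1) = 12/30 = 2/5

2/5


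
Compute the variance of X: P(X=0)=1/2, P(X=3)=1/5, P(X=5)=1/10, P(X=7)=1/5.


E[X] = 5/2, E[X^2] = 141/10
Var(X) = E[X^2] - (E[X])^2 = 141/10 - (5/2)^2 = 157/20

157/20


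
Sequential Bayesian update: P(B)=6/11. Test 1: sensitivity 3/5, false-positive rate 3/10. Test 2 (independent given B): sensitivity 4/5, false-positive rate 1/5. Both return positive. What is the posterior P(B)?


After test 1: P(+) = 3/5*6/11 + 3/10*5/11 = 51/110
P(B|+) = (18/55)/(51/110) = 12/17
After test 2 (use post1 as new prior): P(+) = 4/5*12/17 + 1/5*5/17 = 53/85
P(B|+,+) = (48/85)/(53/85) = 48/53

48/53


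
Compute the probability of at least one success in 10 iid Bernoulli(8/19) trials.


P(at least one) = 1 - P(none)
P(none) = (1 - 8/19)^10 = (11/19)^10 = 25937424601/6131066257801
P(at least one) = 1 - 25937424601/6131066257801 = 6105128833200/6131066257801

6105128833200/6131066257801


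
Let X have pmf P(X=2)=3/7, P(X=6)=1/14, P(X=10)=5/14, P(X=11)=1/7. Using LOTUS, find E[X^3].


E[X^3] = sum(g(x)*P(x))
= 8*3/7 + 216*1/14 + 1000*5/14 + 1331*1/7
= 3963/7

3963/7


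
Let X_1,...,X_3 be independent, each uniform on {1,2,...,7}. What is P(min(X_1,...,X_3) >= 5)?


P(min >= 5) = P(all X_i >= 5) = (P(X_1 >= 5))^3
= (3/7)^3 = 27/343

27/343


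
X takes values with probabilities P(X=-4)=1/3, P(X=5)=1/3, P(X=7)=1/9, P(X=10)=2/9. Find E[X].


E[X] = sum(x * P(x))
= -4*1/3 + 5*1/3 + 7*1/9 + 10*2/9
= 10/3

10/3


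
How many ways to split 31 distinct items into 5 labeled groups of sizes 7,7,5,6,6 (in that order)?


31! = 8222838654177922817725562880000000
Denominator: 7!=5040 * 7!=5040 * 5!=120 * 6!=720 * 6!=720
Coefficient = 8222838654177922817725562880000000 / 1580182732800000 = 5203726432073769600

5203726432073769600


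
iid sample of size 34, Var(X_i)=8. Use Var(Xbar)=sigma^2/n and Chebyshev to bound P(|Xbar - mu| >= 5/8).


Var(Xbar) = Var(X)/n = 8/34
Chebyshev: P(|Xbar-mu| >= 5/8) <= Var(Xbar)/(5/8)^2 = (4/17)/(25/64) = 256/425

256/425


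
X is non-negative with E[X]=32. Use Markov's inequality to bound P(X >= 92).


Markov: P(X >= a) <= E[X]/a
P(X >= 92) <= 32/92 = 8/23

8/23


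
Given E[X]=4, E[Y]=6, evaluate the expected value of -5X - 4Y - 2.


E[-5X - 4Y - 2] = -5*E[X] - 4*E[Y] - 2
= (-5)*(4) + (-4)*(6) + (-2)
= -20 - 24 - 2 = -46

-46


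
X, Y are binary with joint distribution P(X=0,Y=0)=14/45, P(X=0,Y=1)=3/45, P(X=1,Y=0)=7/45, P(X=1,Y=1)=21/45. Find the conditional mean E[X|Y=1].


P(Y=1) = 24/45
E[X|Y=1] = (0*3 + 1*21)/24 = 21/24 = 7/8

7/8


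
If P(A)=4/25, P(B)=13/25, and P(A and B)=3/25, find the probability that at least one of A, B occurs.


P(A∪B) = P(A) + P(B) - P(A∩B)
= 4/25 + 13/25 - 3/25 = 14/25

14/25


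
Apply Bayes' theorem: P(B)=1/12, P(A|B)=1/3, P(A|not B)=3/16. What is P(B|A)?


P(A) = P(A|B)P(B) + P(A|B')P(B') = 1/3*1/12 + 3/16*11/12 = 115/576
P(B|A) = P(A|B)P(B)/P(A) = (1/36)/(115/576) = 16/115

16/115


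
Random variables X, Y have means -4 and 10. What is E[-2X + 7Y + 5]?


E[-2X + 7Y + 5] = -2*E[X] + 7*E[Y] + 5
= (-2)*(-4) + (7)*(10) + (5)
= 8 + 70 + 5 = 83

83


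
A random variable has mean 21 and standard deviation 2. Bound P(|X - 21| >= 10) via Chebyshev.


k = 10/2 = 5
Chebyshev: P(|X-mu| >= k*sigma) <= 1/k^2 = 1/5^2 = 1/25

1/25


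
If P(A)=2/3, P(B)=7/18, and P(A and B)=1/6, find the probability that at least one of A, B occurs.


P(A∪B) = P(A) + P(B) - P(A∩B)
= 2/3 + 7/18 - 1/6 = 8/9

8/9


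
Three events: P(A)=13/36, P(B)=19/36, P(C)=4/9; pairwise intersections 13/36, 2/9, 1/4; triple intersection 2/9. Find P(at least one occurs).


P(A∪B∪C) = P(A)+P(B)+P(C) - P(AB)-P(AC)-P(BC) + P(ABC)
= 13/36+19/36+4/9 - 13/36-2/9-1/4 + 2/9
= 13/18

13/18


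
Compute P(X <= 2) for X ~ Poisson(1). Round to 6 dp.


P(X<=2) = e^(-1)*1^0/0! + e^(-1)*1^1/1! + e^(-1)*1^2/2!
≈ 0.3678794412 + 0.3678794412 + 0.1839397206
= 0.9196986030
≈ 0.919699

0.919699


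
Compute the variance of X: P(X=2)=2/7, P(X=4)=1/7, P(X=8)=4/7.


E[X] = 40/7, E[X^2] = 40
Var(X) = E[X^2] - (E[X])^2 = 40 - (40/7)^2 = 360/49

360/49


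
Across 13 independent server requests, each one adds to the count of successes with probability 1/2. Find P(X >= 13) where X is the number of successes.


P(X>=13) = P(X=13)
= 1/8192
= 1/8192

1/8192


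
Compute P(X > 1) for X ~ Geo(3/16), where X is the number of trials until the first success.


P(X > 1) = P(first 1 trials all fail) = (1-p)^1 = (13/16)^1 = 13/16

13/16


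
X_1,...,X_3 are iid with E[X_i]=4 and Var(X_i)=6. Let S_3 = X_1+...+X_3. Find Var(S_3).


By independence, Var(S_n) = n*Var(X_1) = 3*6 = 18

18


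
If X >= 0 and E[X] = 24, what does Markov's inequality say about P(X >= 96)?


Markov: P(X >= a) <= E[X]/a
P(X >= 96) <= 24/96 = 1/4

1/4


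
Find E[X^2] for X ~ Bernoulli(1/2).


For Bernoulli: X in {0,1}
E[X^2] = 0^2*(1-1/2) + 1^2*1/2 = 1/2

1/2


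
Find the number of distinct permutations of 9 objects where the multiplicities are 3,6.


9! = 362880
Denominator: 3!=6 * 6!=720
Coefficient = 362880 / 4320 = 84

84


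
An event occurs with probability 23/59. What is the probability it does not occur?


P(A') = 1 - P(A) = 1 - 23/59 = 36/59

36/59


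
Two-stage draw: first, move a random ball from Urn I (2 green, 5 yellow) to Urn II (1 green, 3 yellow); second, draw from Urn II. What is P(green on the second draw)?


P(transfer green) = 2/7; P(transfer yellow) = 5/7
If green transferred: Urn II has 2 green of 5, so P(green|green moved) = 2/5
If yellow transferred: Urn II has 1 green of 5, so P(green|yellow moved) = 1/5
By total probability: P(green) = 2/7*2/5 + 5/7*1/5 = 9/35

9/35


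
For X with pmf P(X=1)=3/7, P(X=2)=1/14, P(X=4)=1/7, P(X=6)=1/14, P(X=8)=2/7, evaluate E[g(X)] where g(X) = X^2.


E[X^2] = sum(g(x)*P(x))
= 1*3/7 + 4*1/14 + 16*1/7 + 36*1/14 + 64*2/7
= 167/7

167/7


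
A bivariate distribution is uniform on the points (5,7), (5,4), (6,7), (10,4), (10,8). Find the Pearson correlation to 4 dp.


Cov(X,Y) = 0.2000, Var(X) = 5.3600, Var(Y) = 2.8000
rho = Cov/(sqrt(VarX)*sqrt(VarY)) = 0.0516

0.0516


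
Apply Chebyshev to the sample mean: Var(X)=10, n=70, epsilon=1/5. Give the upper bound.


Var(Xbar) = Var(X)/n = 10/70
Chebyshev: P(|Xbar-mu| >= 1/5) <= Var(Xbar)/(1/5)^2 = (1/7)/(1/25) = 25/7
Bound exceeds 1, so trivial bound: 1

1


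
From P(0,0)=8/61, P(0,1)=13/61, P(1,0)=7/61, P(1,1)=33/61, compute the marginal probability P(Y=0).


P(Y=0) = P(0,0)+P(1,0) = 8/61 + 7/61 = 15/61

15/61


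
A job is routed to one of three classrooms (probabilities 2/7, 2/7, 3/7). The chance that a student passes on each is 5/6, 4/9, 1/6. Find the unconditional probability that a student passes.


P(A) = P(A|B1)P(B1) + P(A|B2)P(B2) + P(A|B3)P(B3)
= 5/6*2/7 + 4/9*2/7 + 1/6*3/7
= 5/21 + 8/63 + 1/14 = 55/126

55/126


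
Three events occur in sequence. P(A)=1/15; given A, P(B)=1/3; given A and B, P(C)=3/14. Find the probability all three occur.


P(A∩B∩C) = P(A) * P(B|A) * P(C|A∩B)
= 1/15 * 1/3 * 3/14
= 1/45 * 3/14 = 1/210

1/210


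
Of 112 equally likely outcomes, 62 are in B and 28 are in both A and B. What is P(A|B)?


P(A|B) = P(A∩B)/P(B) = (28/112)/(62/112) = 28/62 = 14/31

14/31


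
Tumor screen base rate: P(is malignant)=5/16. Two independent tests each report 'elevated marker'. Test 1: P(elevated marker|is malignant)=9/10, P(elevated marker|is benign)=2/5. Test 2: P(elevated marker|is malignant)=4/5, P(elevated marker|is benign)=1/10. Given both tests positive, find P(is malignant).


After test 1: P(+) = 9/10*5/16 + 2/5*11/16 = 89/160
P(B|+) = (9/32)/(89/160) = 45/89
After test 2 (use post1 as new prior): P(+) = 4/5*45/89 + 1/10*44/89 = 202/445
P(B|+,+) = (36/89)/(202/445) = 90/101

90/101


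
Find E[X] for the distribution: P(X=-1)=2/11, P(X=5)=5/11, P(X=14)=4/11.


E[X] = sum(x * P(x))
= -1*2/11 + 5*5/11 + 14*4/11
= 79/11

79/11


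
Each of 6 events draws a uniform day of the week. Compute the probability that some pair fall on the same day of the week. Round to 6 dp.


P(all different) = prod((7-i)/7 for i=0..5) = 0.042839
P(at least one match) = 1 - 0.042839 = 0.957161

0.957161


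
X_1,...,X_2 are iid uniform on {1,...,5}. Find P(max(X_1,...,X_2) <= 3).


P(max <= 3) = P(all X_i <= 3) = (P(X_1 <= 3))^2
= (3/5)^2 = 9/25

9/25


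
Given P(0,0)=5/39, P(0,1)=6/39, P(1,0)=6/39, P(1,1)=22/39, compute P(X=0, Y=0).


Read from table: P(X=0, Y=0) = 5/39

5/39


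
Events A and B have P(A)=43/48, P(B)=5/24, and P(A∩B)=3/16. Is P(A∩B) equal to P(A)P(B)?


P(A)*P(B) = 43/48*5/24 = 215/1152
P(A∩B) = 3/16 != 215/1152, so not independent

No, A and B are not independent


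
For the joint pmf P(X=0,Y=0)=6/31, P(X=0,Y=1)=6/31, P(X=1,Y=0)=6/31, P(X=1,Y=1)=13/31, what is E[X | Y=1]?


P(Y=1) = 19/31
E[X|Y=1] = (0*6 + 1*13)/19 = 13/19

13/19


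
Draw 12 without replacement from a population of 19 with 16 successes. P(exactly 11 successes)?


P(X=11) = C(16,11)*C(3,1) / C(19,12)
= 4368*3 / 50388
= 13104/50388 = 84/323

84/323


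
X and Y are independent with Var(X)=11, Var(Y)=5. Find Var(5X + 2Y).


Independence => Cov(X,Y)=0
Var(5X + 2Y) = 5^2*Var(X) + 2^2*Var(Y)
= 25*11 + 4*5 = 295

295


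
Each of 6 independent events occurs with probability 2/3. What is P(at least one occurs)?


P(at least one) = 1 - P(none)
P(none) = (1 - 2/3)^6 = (1/3)^6 = 1/729
P(at least one) = 1 - 1/729 = 728/729

728/729


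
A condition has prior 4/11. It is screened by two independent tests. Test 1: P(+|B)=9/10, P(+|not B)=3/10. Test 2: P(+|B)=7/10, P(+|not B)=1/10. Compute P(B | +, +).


After test 1: P(+) = 9/10*4/11 + 3/10*7/11 = 57/110
P(B|+) = (18/55)/(57/110) = 12/19
After test 2 (use post1 as new prior): P(+) = 7/10*12/19 + 1/10*7/19 = 91/190
P(B|+,+) = (42/95)/(91/190) = 12/13

12/13


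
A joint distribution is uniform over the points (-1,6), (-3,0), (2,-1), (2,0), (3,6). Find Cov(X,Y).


E[X]=3/5, E[Y]=11/5, E[XY]=2
Cov(X,Y) = E[XY] - E[X]E[Y] = 2 - 3/5*11/5 = 17/25

17/25


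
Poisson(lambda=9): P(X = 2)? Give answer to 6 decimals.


P(X=2) = e^(-9) * 9^2 / 2!
≈ 0.0001234098041 * 81 / 2
≈ 0.004998

0.004998


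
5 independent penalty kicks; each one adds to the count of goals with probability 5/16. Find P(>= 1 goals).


P(at least one) = 1 - P(none)
P(none) = (1 - 5/16)^5 = (11/16)^5 = 161051/1048576
P(at least one) = 1 - 161051/1048576 = 887525/1048576

887525/1048576


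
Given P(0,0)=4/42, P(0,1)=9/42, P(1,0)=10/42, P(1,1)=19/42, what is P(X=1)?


P(X=1) = P(1,0)+P(1,1) = 10/42 + 19/42 = 29/42

29/42


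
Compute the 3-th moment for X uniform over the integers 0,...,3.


E[X^3] = (1/4) * sum(x^3 for x=0..3)
= 36/4 = 9

9


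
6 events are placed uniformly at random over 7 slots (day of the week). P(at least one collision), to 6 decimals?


P(all different) = prod((7-i)/7 for i=0..5) = 0.042839
P(at least one match) = 1 - 0.042839 = 0.957161

0.957161


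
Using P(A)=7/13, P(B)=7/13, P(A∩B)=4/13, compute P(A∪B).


P(A∪B) = P(A) + P(B) - P(A∩B)
= 7/13 + 7/13 - 4/13 = 10/13

10/13


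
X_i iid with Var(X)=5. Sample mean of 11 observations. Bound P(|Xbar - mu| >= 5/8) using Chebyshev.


Var(Xbar) = Var(X)/n = 5/11
Chebyshev: P(|Xbar-mu| >= 5/8) <= Var(Xbar)/(5/8)^2 = (5/11)/(25/64) = 64/55
Bound exceeds 1, so trivial bound: 1

1


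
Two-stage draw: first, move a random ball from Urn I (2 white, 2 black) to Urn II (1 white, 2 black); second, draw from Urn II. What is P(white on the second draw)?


P(transfer white) = 2/4 = 1/2; P(transfer black) = 1/2
If white transferred: Urn II has 2 white of 4, so P(white|white moved) = 1/2
If black transferred: Urn II has 1 white of 4, so P(white|black moved) = 1/4
By total probability: P(white) = 1/2*1/2 + 1/2*1/4 = 3/8

3/8


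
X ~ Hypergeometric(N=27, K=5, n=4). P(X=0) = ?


P(X=0) = C(5,0)*C(22,4) / C(27,4)
= 1*7315 / 17550
= 7315/17550 = 1463/3510

1463/3510


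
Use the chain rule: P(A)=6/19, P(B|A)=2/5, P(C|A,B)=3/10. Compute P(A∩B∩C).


P(A∩B∩C) = P(A) * P(B|A) * P(C|A∩B)
= 6/19 * 2/5 * 3/10
= 12/95 * 3/10 = 18/475

18/475


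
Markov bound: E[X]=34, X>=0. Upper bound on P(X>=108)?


Markov: P(X >= a) <= E[X]/a
P(X >= 108) <= 34/108 = 17/54

17/54


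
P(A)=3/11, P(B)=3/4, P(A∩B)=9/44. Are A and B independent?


P(A)*P(B) = 3/11*3/4 = 9/44
P(A∩B) = 9/44, which equals P(A)P(B), so independent

Yes, A and B are independent


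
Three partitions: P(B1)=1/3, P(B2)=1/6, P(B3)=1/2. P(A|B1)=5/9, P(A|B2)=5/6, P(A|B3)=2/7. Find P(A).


P(A) = P(A|B1)P(B1) + P(A|B2)P(B2) + P(A|B3)P(B3)
= 5/9*1/3 + 5/6*1/6 + 2/7*1/2
= 5/27 + 5/36 + 1/7 = 353/756

353/756


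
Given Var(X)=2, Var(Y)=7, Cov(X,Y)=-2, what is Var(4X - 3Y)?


Var(4X - 3Y) = 4^2*Var(X) + (-3)^2*Var(Y) + 2*4*(-3)*Cov(X,Y)
= 16*2 + 9*7 - 24*(-2)
= 32 + 63 + 48 = 143

143


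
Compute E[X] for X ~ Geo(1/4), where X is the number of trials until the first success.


For geometric (trials until first success), E[X] = 1/p = 1/(1/4) = 4

4


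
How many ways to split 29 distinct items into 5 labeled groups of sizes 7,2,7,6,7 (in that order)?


29! = 8841761993739701954543616000000
Denominator: 7!=5040 * 2!=2 * 7!=5040 * 6!=720 * 7!=5040
Coefficient = 8841761993739701954543616000000 / 184354652160000 = 47960612277177600

47960612277177600


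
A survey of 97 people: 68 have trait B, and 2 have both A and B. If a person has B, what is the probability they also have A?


P(A|B) = P(A∩B)/P(B) = (2/97)/(68/97) = 2/68 = 1/34

1/34


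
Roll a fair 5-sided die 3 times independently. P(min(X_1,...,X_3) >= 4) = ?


P(min >= 4) = P(all X_i >= 4) = (P(X_1 >= 4))^3
= (2/5)^3 = 8/125

8/125


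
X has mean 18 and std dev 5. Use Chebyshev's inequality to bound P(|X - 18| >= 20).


k = 20/5 = 4
Chebyshev: P(|X-mu| >= k*sigma) <= 1/k^2 = 1/4^2 = 1/16

1/16


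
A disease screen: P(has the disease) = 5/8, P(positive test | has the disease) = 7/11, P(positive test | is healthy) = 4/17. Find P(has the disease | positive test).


P(A) = P(A|B)P(B) + P(A|B')P(B') = 7/11*5/8 + 4/17*3/8 = 727/1496
P(B|A) = P(A|B)P(B)/P(A) = (35/88)/(727/1496) = 595/727

595/727


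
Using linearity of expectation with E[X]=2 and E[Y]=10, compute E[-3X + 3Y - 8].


E[-3X + 3Y - 8] = -3*E[X] + 3*E[Y] - 8
= (-3)*(2) + (3)*(10) + (-8)
= -6 + 30 - 8 = 16

16


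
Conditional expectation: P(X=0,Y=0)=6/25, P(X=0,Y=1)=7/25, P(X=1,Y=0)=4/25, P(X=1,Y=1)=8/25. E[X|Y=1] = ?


P(Y=1) = 15/25
E[X|Y=1] = (0*7 + 1*8)/15 = 8/15

8/15
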